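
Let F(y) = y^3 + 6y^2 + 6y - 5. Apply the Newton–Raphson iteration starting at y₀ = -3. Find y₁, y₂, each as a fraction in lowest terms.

y₁ = -5/3, y₂ = -335/153

F'(y) = 3y^2 + 12y + 6.
F(-3) = 4, F'(-3) = -3, so y₁ = (-3) - 4/(-3) = -5/3.
F(-5/3) = -80/27, F'(-5/3) = -17/3, so y₂ = (-5/3) - (-80/27)/(-17/3) = -335/153.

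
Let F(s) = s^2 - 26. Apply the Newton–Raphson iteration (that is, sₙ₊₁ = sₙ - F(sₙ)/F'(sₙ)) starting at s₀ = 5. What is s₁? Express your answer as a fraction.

F'(s) = 2s.
F(5) = -1, F'(5) = 10, so s₁ = 5 - (-1)/10 = 51/10.

51/10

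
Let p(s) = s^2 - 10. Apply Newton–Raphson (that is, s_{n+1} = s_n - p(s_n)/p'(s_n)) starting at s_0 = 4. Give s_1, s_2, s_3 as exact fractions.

s_1 = 13/4, s_2 = 329/104, s_3 = 216401/68432

p'(s) = 2s.
p(4) = 6, p'(4) = 8, so s_1 = 4 - 6/8 = 13/4.
p(13/4) = 9/16, p'(13/4) = 13/2, so s_2 = (13/4) - (9/16)/(13/2) = 329/104.
p(329/104) = 81/10816, p'(329/104) = 329/52, so s_3 = (329/104) - (81/10816)/(329/52) = 216401/68432.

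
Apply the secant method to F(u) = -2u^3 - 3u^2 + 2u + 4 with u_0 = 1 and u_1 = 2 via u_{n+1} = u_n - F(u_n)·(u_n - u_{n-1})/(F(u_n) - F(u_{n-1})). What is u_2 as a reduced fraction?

22/21

F(1) = 1, F(2) = -20. u_2 = 2 - (-20)·(2 - 1)/((-20) - 1) = 22/21.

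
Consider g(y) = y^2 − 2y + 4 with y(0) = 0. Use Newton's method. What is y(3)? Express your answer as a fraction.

2

g'(y) = 2y − 2.
g(0) = 4, g'(0) = −2, so y(1) = 0 − 4/(−2) = 2.
g(2) = 4, g'(2) = 2, so y(2) = 2 − 4/2 = 0.
g(0) = 4, g'(0) = −2, so y(3) = 0 − 4/(−2) = 2.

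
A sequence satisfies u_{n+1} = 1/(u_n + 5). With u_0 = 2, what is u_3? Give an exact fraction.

36/187

u_1 = 1/(2 + 5) = 1/7.
u_2 = 1/(1/7 + 5) = 7/36.
u_3 = 1/(7/36 + 5) = 36/187.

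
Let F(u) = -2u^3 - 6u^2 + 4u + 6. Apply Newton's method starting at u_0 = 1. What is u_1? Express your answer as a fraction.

8/7

F'(u) = -6u^2 - 12u + 4.
F(1) = 2, F'(1) = -14, so u_1 = 1 - 2/(-14) = 8/7.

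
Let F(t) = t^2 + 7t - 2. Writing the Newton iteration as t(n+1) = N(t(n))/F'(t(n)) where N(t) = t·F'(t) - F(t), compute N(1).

3

F'(t) = 2t + 7.
N(t) = t·F'(t) - F(t) = t·(2t + 7) - (t^2 + 7t - 2) = t^2 + 2.
N(1) = 3.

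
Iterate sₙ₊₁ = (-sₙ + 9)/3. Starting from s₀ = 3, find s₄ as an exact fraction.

61/27

s₁ = (-3 + 9)/3 = 2.
s₂ = (-2 + 9)/3 = 7/3.
s₃ = (-(7/3) + 9)/3 = 20/9.
s₄ = (-(20/9) + 9)/3 = 61/27.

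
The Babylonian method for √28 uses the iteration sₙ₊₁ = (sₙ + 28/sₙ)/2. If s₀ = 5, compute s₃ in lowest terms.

s₁ = (5 + 28/5)/2 = 53/10.
s₂ = (53/10 + 28/(53/10))/2 = 5609/1060.
s₃ = (5609/1060 + 28/(5609/1060))/2 = 62921681/11891080.

62921681/11891080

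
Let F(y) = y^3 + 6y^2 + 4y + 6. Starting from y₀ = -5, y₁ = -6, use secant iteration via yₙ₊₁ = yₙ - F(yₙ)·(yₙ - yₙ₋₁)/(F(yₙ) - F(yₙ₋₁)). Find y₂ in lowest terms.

-156/29

F(-5) = 11, F(-6) = -18. y₂ = (-6) - (-18)·((-6) - (-5))/((-18) - 11) = -156/29.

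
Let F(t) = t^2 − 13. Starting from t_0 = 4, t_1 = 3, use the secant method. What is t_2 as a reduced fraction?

F(4) = 3, F(3) = −4. t_2 = 3 − (−4)·(3 − 4)/((−4) − 3) = 25/7.

25/7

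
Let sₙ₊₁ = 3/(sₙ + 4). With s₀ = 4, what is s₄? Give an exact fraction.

s₁ = 3/(4 + 4) = 3/8.
s₂ = 3/(3/8 + 4) = 24/35.
s₃ = 3/(24/35 + 4) = 105/164.
s₄ = 3/(105/164 + 4) = 492/761.

492/761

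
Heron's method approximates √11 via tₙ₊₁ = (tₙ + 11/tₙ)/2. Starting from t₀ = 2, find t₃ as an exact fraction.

t₁ = (2 + 11/2)/2 = 15/4.
t₂ = (15/4 + 11/(15/4))/2 = 401/120.
t₃ = (401/120 + 11/(401/120))/2 = 319201/96240.

319201/96240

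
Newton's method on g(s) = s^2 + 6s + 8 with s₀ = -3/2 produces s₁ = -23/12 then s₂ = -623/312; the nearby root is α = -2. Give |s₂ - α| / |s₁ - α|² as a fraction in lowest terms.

s₁ - α = -23/12 - (-2) = -23/12 + 2 = 1/12, so |s₁ - α| = 1/12.
s₂ - α = -623/312 - (-2) = -623/312 + 2 = 1/312, so |s₂ - α| = 1/312.
|s₁ - α|² = 1/144.
Ratio = (1/312) / (1/144) = 6/13.

6/13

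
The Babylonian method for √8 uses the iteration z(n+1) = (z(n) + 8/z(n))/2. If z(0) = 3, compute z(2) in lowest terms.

577/204

z(1) = (3 + 8/3)/2 = 17/6.
z(2) = (17/6 + 8/(17/6))/2 = 577/204.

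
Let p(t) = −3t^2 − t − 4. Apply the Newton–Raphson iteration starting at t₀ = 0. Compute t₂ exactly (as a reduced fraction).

p'(t) = −6t − 1.
p(0) = −4, p'(0) = −1, so t₁ = 0 − (−4)/(−1) = −4.
p(−4) = −48, p'(−4) = 23, so t₂ = (−4) − (−48)/23 = −44/23.

−44/23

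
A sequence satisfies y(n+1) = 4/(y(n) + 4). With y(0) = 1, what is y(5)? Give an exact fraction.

y(1) = 4/(1 + 4) = 4/5.
y(2) = 4/(4/5 + 4) = 5/6.
y(3) = 4/(5/6 + 4) = 24/29.
y(4) = 4/(24/29 + 4) = 29/35.
y(5) = 4/(29/35 + 4) = 140/169.

140/169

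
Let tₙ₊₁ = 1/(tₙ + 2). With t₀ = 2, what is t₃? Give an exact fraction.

9/22

t₁ = 1/(2 + 2) = 1/4.
t₂ = 1/(1/4 + 2) = 4/9.
t₃ = 1/(4/9 + 2) = 9/22.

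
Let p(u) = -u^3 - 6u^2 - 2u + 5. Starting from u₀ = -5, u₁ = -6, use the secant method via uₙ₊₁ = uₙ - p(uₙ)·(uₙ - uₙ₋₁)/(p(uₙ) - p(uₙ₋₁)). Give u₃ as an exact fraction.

-122505/22483

p(-5) = -10, p(-6) = 17. u₂ = (-6) - 17·((-6) - (-5))/(17 - (-10)) = -145/27.
p(-6) = 17, p(-145/27) = -47600/19683. u₃ = (-145/27) - (-47600/19683)·((-145/27) - (-6))/((-47600/19683) - 17) = -122505/22483.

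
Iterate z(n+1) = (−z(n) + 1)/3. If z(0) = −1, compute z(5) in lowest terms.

z(1) = (−(−1) + 1)/3 = 2/3.
z(2) = (−(2/3) + 1)/3 = 1/9.
z(3) = (−(1/9) + 1)/3 = 8/27.
z(4) = (−(8/27) + 1)/3 = 19/81.
z(5) = (−(19/81) + 1)/3 = 62/243.

62/243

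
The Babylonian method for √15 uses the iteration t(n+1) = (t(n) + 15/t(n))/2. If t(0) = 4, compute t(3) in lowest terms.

t(1) = (4 + 15/4)/2 = 31/8.
t(2) = (31/8 + 15/(31/8))/2 = 1921/496.
t(3) = (1921/496 + 15/(1921/496))/2 = 7380481/1905632.

7380481/1905632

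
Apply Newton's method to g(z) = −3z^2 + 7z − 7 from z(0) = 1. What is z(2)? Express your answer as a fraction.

g'(z) = −6z + 7.
g(1) = −3, g'(1) = 1, so z(1) = 1 − (−3)/1 = 4.
g(4) = −27, g'(4) = −17, so z(2) = 4 − (−27)/(−17) = 41/17.

41/17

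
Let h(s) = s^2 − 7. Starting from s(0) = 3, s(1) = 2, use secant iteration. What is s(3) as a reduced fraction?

h(3) = 2, h(2) = −3. s(2) = 2 − (−3)·(2 − 3)/((−3) − 2) = 13/5.
h(2) = −3, h(13/5) = −6/25. s(3) = (13/5) − (−6/25)·((13/5) − 2)/((−6/25) − (−3)) = 61/23.

61/23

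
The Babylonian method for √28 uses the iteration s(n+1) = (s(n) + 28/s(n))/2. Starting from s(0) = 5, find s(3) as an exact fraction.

s(1) = (5 + 28/5)/2 = 53/10.
s(2) = (53/10 + 28/(53/10))/2 = 5609/1060.
s(3) = (5609/1060 + 28/(5609/1060))/2 = 62921681/11891080.

62921681/11891080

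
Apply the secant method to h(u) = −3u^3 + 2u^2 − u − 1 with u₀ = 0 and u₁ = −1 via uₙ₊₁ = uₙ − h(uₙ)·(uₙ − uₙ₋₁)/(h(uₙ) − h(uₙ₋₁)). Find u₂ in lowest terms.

h(0) = −1, h(−1) = 5. u₂ = (−1) − 5·((−1) − 0)/(5 − (−1)) = −1/6.

−1/6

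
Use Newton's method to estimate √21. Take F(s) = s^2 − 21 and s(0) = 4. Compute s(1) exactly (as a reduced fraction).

37/8

F'(s) = 2s.
F(4) = −5, F'(4) = 8, so s(1) = 4 − (−5)/8 = 37/8.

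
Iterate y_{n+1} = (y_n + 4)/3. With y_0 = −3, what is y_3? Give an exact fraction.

y_1 = ((−3) + 4)/3 = 1/3.
y_2 = ((1/3) + 4)/3 = 13/9.
y_3 = ((13/9) + 4)/3 = 49/27.

49/27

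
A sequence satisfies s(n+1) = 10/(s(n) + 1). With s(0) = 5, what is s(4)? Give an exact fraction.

190/59

s(1) = 10/(5 + 1) = 5/3.
s(2) = 10/(5/3 + 1) = 15/4.
s(3) = 10/(15/4 + 1) = 40/19.
s(4) = 10/(40/19 + 1) = 190/59.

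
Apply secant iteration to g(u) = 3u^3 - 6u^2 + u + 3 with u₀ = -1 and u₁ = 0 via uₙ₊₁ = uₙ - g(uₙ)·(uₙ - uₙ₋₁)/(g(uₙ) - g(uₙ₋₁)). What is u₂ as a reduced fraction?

g(-1) = -7, g(0) = 3. u₂ = 0 - 3·(0 - (-1))/(3 - (-7)) = -3/10.

-3/10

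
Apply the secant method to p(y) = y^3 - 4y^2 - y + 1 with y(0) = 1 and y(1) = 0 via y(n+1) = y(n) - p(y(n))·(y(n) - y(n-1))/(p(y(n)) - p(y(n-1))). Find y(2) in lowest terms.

1/4

p(1) = -3, p(0) = 1. y(2) = 0 - 1·(0 - 1)/(1 - (-3)) = 1/4.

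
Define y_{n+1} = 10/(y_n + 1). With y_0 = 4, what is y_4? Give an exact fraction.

y_1 = 10/(4 + 1) = 2.
y_2 = 10/(2 + 1) = 10/3.
y_3 = 10/(10/3 + 1) = 30/13.
y_4 = 10/(30/13 + 1) = 130/43.

130/43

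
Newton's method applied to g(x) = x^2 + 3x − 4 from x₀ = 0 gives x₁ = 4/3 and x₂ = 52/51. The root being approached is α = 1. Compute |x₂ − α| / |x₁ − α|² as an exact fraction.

3/17

x₁ − α = 4/3 − 1 = 1/3, so |x₁ − α| = 1/3.
x₂ − α = 52/51 − 1 = 1/51, so |x₂ − α| = 1/51.
|x₁ − α|² = 1/9.
Ratio = (1/51) / (1/9) = 3/17.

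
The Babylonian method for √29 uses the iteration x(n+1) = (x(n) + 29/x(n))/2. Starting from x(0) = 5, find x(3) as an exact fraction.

528527/98145

x(1) = (5 + 29/5)/2 = 27/5.
x(2) = (27/5 + 29/(27/5))/2 = 727/135.
x(3) = (727/135 + 29/(727/135))/2 = 528527/98145.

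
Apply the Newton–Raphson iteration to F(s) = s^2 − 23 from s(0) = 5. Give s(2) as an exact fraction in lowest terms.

F'(s) = 2s.
F(5) = 2, F'(5) = 10, so s(1) = 5 − 2/10 = 24/5.
F(24/5) = 1/25, F'(24/5) = 48/5, so s(2) = (24/5) − (1/25)/(48/5) = 1151/240.

1151/240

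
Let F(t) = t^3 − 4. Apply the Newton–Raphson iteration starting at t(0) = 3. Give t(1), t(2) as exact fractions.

t(1) = 58/27, t(2) = 117239/68121

F'(t) = 3t^2.
F(3) = 23, F'(3) = 27, so t(1) = 3 − 23/27 = 58/27.
F(58/27) = 116380/19683, F'(58/27) = 3364/243, so t(2) = (58/27) − (116380/19683)/(3364/243) = 117239/68121.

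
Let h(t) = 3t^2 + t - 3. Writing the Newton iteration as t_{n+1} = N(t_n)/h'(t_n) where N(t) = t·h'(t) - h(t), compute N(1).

h'(t) = 6t + 1.
N(t) = t·h'(t) - h(t) = t·(6t + 1) - (3t^2 + t - 3) = 3t^2 + 3.
N(1) = 6.

6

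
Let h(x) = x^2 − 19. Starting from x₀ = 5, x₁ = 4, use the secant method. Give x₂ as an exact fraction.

13/3

h(5) = 6, h(4) = −3. x₂ = 4 − (−3)·(4 − 5)/((−3) − 6) = 13/3.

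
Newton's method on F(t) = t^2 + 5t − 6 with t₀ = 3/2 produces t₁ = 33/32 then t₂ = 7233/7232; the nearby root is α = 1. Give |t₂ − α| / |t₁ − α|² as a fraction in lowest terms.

16/113

t₁ − α = 33/32 − 1 = 1/32, so |t₁ − α| = 1/32.
t₂ − α = 7233/7232 − 1 = 1/7232, so |t₂ − α| = 1/7232.
|t₁ − α|² = 1/1024.
Ratio = (1/7232) / (1/1024) = 16/113.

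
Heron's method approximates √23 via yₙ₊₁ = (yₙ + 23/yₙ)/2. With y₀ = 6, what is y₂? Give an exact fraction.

6793/1416

y₁ = (6 + 23/6)/2 = 59/12.
y₂ = (59/12 + 23/(59/12))/2 = 6793/1416.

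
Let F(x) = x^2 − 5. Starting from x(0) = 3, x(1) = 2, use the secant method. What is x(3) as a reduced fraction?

F(3) = 4, F(2) = −1. x(2) = 2 − (−1)·(2 − 3)/((−1) − 4) = 11/5.
F(2) = −1, F(11/5) = −4/25. x(3) = (11/5) − (−4/25)·((11/5) − 2)/((−4/25) − (−1)) = 47/21.

47/21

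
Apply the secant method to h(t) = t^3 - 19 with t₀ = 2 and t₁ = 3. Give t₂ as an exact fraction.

49/19

h(2) = -11, h(3) = 8. t₂ = 3 - 8·(3 - 2)/(8 - (-11)) = 49/19.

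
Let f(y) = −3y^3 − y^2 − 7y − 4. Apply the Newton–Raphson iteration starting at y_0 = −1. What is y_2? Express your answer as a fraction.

f'(y) = −9y^2 − 2y − 7.
f(−1) = 5, f'(−1) = −14, so y_1 = (−1) − 5/(−14) = −9/14.
f(−9/14) = 2425/2744, f'(−9/14) = −1849/196, so y_2 = (−9/14) − (2425/2744)/(−1849/196) = −7108/12943.

−7108/12943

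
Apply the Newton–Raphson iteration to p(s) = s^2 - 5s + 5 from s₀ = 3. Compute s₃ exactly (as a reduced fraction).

p'(s) = 2s - 5.
p(3) = -1, p'(3) = 1, so s₁ = 3 - (-1)/1 = 4.
p(4) = 1, p'(4) = 3, so s₂ = 4 - 1/3 = 11/3.
p(11/3) = 1/9, p'(11/3) = 7/3, so s₃ = (11/3) - (1/9)/(7/3) = 76/21.

76/21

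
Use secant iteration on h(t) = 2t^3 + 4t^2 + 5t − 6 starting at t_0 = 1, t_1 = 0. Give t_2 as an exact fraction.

h(1) = 5, h(0) = −6. t_2 = 0 − (−6)·(0 − 1)/((−6) − 5) = 6/11.

6/11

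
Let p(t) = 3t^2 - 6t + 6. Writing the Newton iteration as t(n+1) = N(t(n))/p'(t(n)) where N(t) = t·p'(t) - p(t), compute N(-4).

42

p'(t) = 6t - 6.
N(t) = t·p'(t) - p(t) = t·(6t - 6) - (3t^2 - 6t + 6) = 3t^2 - 6.
N(-4) = 42.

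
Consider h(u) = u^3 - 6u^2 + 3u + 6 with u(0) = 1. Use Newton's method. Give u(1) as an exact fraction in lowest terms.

h'(u) = 3u^2 - 12u + 3.
h(1) = 4, h'(1) = -6, so u(1) = 1 - 4/(-6) = 5/3.

5/3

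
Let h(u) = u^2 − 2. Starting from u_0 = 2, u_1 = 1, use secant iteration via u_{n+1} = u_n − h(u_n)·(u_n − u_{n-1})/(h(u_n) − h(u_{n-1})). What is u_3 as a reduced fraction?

h(2) = 2, h(1) = −1. u_2 = 1 − (−1)·(1 − 2)/((−1) − 2) = 4/3.
h(1) = −1, h(4/3) = −2/9. u_3 = (4/3) − (−2/9)·((4/3) − 1)/((−2/9) − (−1)) = 10/7.

10/7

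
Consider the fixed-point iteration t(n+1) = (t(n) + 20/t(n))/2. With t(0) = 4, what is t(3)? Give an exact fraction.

t(1) = (4 + 20/4)/2 = 9/2.
t(2) = (9/2 + 20/(9/2))/2 = 161/36.
t(3) = (161/36 + 20/(161/36))/2 = 51841/11592.

51841/11592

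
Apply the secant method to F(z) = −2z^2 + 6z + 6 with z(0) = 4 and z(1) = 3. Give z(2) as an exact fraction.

15/4

F(4) = −2, F(3) = 6. z(2) = 3 − 6·(3 − 4)/(6 − (−2)) = 15/4.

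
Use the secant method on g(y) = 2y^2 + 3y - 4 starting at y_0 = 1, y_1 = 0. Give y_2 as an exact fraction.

g(1) = 1, g(0) = -4. y_2 = 0 - (-4)·(0 - 1)/((-4) - 1) = 4/5.

4/5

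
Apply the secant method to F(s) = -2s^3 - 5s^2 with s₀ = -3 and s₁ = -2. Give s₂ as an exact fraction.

F(-3) = 9, F(-2) = -4. s₂ = (-2) - (-4)·((-2) - (-3))/((-4) - 9) = -30/13.

-30/13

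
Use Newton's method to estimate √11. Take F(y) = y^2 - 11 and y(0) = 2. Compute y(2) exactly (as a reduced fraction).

F'(y) = 2y.
F(2) = -7, F'(2) = 4, so y(1) = 2 - (-7)/4 = 15/4.
F(15/4) = 49/16, F'(15/4) = 15/2, so y(2) = (15/4) - (49/16)/(15/2) = 401/120.

401/120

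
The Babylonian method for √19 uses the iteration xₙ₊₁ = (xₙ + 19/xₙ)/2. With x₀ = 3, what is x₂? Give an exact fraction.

x₁ = (3 + 19/3)/2 = 14/3.
x₂ = (14/3 + 19/(14/3))/2 = 367/84.

367/84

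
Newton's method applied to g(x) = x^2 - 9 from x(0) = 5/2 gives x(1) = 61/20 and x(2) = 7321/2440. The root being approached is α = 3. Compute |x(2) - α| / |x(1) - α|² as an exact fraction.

10/61

x(1) - α = 61/20 - 3 = 1/20, so |x(1) - α| = 1/20.
x(2) - α = 7321/2440 - 3 = 1/2440, so |x(2) - α| = 1/2440.
|x(1) - α|² = 1/400.
Ratio = (1/2440) / (1/400) = 10/61.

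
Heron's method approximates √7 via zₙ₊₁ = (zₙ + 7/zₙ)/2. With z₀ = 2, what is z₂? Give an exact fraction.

233/88

z₁ = (2 + 7/2)/2 = 11/4.
z₂ = (11/4 + 7/(11/4))/2 = 233/88.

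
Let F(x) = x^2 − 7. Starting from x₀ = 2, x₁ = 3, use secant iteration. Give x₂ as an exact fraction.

13/5

F(2) = −3, F(3) = 2. x₂ = 3 − 2·(3 − 2)/(2 − (−3)) = 13/5.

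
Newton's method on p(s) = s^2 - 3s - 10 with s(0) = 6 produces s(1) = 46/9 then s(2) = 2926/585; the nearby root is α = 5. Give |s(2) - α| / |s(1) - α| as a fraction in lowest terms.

s(1) - α = 46/9 - 5 = 1/9, so |s(1) - α| = 1/9.
s(2) - α = 2926/585 - 5 = 1/585, so |s(2) - α| = 1/585.
Ratio = (1/585) / (1/9) = 1/65.

1/65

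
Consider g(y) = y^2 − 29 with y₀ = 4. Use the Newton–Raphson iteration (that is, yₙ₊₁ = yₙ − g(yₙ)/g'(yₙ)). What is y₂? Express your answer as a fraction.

3881/720

g'(y) = 2y.
g(4) = −13, g'(4) = 8, so y₁ = 4 − (−13)/8 = 45/8.
g(45/8) = 169/64, g'(45/8) = 45/4, so y₂ = (45/8) − (169/64)/(45/4) = 3881/720.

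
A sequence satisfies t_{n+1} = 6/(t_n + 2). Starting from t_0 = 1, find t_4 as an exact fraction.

21/13

t_1 = 6/(1 + 2) = 2.
t_2 = 6/(2 + 2) = 3/2.
t_3 = 6/(3/2 + 2) = 12/7.
t_4 = 6/(12/7 + 2) = 21/13.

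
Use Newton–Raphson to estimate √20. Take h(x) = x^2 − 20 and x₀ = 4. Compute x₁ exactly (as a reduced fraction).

h'(x) = 2x.
h(4) = −4, h'(4) = 8, so x₁ = 4 − (−4)/8 = 9/2.

9/2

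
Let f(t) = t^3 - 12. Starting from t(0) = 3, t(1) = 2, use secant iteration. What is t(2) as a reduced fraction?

42/19

f(3) = 15, f(2) = -4. t(2) = 2 - (-4)·(2 - 3)/((-4) - 15) = 42/19.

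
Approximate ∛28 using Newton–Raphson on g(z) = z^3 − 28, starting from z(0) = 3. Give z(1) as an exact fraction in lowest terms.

g'(z) = 3z^2.
g(3) = −1, g'(3) = 27, so z(1) = 3 − (−1)/27 = 82/27.

82/27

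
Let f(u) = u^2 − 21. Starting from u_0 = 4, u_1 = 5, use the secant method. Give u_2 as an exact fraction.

f(4) = −5, f(5) = 4. u_2 = 5 − 4·(5 − 4)/(4 − (−5)) = 41/9.

41/9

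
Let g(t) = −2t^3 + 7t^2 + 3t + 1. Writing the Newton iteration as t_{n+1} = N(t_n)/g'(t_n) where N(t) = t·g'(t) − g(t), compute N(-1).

g'(t) = −6t^2 + 14t + 3.
N(t) = t·g'(t) − g(t) = t·(−6t^2 + 14t + 3) − (−2t^3 + 7t^2 + 3t + 1) = −4t^3 + 7t^2 − 1.
N(-1) = 10.

10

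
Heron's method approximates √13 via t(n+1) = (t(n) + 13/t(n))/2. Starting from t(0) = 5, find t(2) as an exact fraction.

343/95

t(1) = (5 + 13/5)/2 = 19/5.
t(2) = (19/5 + 13/(19/5))/2 = 343/95.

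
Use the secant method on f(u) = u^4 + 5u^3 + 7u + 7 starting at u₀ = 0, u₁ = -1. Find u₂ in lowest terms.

-7/11

f(0) = 7, f(-1) = -4. u₂ = (-1) - (-4)·((-1) - 0)/((-4) - 7) = -7/11.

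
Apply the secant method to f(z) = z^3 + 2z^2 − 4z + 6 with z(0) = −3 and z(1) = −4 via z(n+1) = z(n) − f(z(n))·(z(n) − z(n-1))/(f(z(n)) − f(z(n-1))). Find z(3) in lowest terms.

−14811/4154

f(−3) = 9, f(−4) = −10. z(2) = (−4) − (−10)·((−4) − (−3))/((−10) − 9) = −66/19.
f(−4) = −10, f(−66/19) = 14490/6859. z(3) = (−66/19) − (14490/6859)·((−66/19) − (−4))/((14490/6859) − (−10)) = −14811/4154.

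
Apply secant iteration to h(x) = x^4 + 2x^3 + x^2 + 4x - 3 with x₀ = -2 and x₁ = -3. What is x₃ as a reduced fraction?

-5079/2141

h(-2) = -7, h(-3) = 21. x₂ = (-3) - 21·((-3) - (-2))/(21 - (-7)) = -9/4.
h(-3) = 21, h(-9/4) = -1047/256. x₃ = (-9/4) - (-1047/256)·((-9/4) - (-3))/((-1047/256) - 21) = -5079/2141.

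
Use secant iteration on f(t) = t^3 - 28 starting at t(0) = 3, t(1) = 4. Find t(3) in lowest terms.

f(3) = -1, f(4) = 36. t(2) = 4 - 36·(4 - 3)/(36 - (-1)) = 112/37.
f(4) = 36, f(112/37) = -13356/50653. t(3) = (112/37) - (-13356/50653)·((112/37) - 4)/((-13356/50653) - 36) = 12901/4252.

12901/4252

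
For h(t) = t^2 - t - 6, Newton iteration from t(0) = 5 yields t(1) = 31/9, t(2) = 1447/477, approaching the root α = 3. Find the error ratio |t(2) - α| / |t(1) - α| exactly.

4/53

t(1) - α = 31/9 - 3 = 4/9, so |t(1) - α| = 4/9.
t(2) - α = 1447/477 - 3 = 16/477, so |t(2) - α| = 16/477.
Ratio = (16/477) / (4/9) = 4/53.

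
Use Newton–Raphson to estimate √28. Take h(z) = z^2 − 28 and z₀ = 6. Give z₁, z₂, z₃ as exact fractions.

z₁ = 16/3, z₂ = 127/24, z₃ = 32257/6096

h'(z) = 2z.
h(6) = 8, h'(6) = 12, so z₁ = 6 − 8/12 = 16/3.
h(16/3) = 4/9, h'(16/3) = 32/3, so z₂ = (16/3) − (4/9)/(32/3) = 127/24.
h(127/24) = 1/576, h'(127/24) = 127/12, so z₃ = (127/24) − (1/576)/(127/12) = 32257/6096.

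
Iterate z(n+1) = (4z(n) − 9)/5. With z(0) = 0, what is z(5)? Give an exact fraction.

−18909/3125

z(1) = (4·0 − 9)/5 = −9/5.
z(2) = (4·(−9/5) − 9)/5 = −81/25.
z(3) = (4·(−81/25) − 9)/5 = −549/125.
z(4) = (4·(−549/125) − 9)/5 = −3321/625.
z(5) = (4·(−3321/625) − 9)/5 = −18909/3125.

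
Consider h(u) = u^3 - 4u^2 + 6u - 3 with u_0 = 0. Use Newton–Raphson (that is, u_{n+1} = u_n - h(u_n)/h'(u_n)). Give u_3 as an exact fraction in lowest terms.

629/649

h'(u) = 3u^2 - 8u + 6.
h(0) = -3, h'(0) = 6, so u_1 = 0 - (-3)/6 = 1/2.
h(1/2) = -7/8, h'(1/2) = 11/4, so u_2 = (1/2) - (-7/8)/(11/4) = 9/11.
h(9/11) = -294/1331, h'(9/11) = 177/121, so u_3 = (9/11) - (-294/1331)/(177/121) = 629/649.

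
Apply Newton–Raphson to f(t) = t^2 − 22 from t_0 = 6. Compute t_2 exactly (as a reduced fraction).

f'(t) = 2t.
f(6) = 14, f'(6) = 12, so t_1 = 6 − 14/12 = 29/6.
f(29/6) = 49/36, f'(29/6) = 29/3, so t_2 = (29/6) − (49/36)/(29/3) = 1633/348.

1633/348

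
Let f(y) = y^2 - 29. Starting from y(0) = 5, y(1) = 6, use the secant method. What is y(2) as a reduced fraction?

59/11

f(5) = -4, f(6) = 7. y(2) = 6 - 7·(6 - 5)/(7 - (-4)) = 59/11.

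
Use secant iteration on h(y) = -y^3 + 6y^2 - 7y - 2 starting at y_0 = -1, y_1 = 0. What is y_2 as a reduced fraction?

-1/7

h(-1) = 12, h(0) = -2. y_2 = 0 - (-2)·(0 - (-1))/((-2) - 12) = -1/7.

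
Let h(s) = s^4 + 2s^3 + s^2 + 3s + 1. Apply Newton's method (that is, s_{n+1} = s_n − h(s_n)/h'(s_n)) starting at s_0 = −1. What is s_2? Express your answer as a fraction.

h'(s) = 4s^3 + 6s^2 + 2s + 3.
h(−1) = −2, h'(−1) = 3, so s_1 = (−1) − (−2)/3 = −1/3.
h(−1/3) = 4/81, h'(−1/3) = 77/27, so s_2 = (−1/3) − (4/81)/(77/27) = −27/77.

−27/77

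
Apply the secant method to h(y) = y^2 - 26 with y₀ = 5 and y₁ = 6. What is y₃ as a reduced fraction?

h(5) = -1, h(6) = 10. y₂ = 6 - 10·(6 - 5)/(10 - (-1)) = 56/11.
h(6) = 10, h(56/11) = -10/121. y₃ = (56/11) - (-10/121)·((56/11) - 6)/((-10/121) - 10) = 311/61.

311/61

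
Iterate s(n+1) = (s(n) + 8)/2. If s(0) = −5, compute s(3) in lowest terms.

51/8

s(1) = ((−5) + 8)/2 = 3/2.
s(2) = ((3/2) + 8)/2 = 19/4.
s(3) = ((19/4) + 8)/2 = 51/8.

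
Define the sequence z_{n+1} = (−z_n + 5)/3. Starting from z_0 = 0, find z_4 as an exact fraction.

100/81

z_1 = (−0 + 5)/3 = 5/3.
z_2 = (−(5/3) + 5)/3 = 10/9.
z_3 = (−(10/9) + 5)/3 = 35/27.
z_4 = (−(35/27) + 5)/3 = 100/81.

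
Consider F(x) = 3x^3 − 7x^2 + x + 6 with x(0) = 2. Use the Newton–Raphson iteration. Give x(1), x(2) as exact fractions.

F'(x) = 9x^2 − 14x + 1.
F(2) = 4, F'(2) = 9, so x(1) = 2 − 4/9 = 14/9.
F(14/9) = 464/243, F'(14/9) = 1, so x(2) = (14/9) − (464/243)/1 = −86/243.

x(1) = 14/9, x(2) = −86/243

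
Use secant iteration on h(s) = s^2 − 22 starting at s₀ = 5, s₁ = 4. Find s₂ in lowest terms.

h(5) = 3, h(4) = −6. s₂ = 4 − (−6)·(4 − 5)/((−6) − 3) = 14/3.

14/3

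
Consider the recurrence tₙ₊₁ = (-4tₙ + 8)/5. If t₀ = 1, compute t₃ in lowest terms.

104/125

t₁ = (-4·1 + 8)/5 = 4/5.
t₂ = (-4·(4/5) + 8)/5 = 24/25.
t₃ = (-4·(24/25) + 8)/5 = 104/125.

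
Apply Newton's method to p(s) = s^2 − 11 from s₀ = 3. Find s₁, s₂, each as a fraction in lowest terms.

s₁ = 10/3, s₂ = 199/60

p'(s) = 2s.
p(3) = −2, p'(3) = 6, so s₁ = 3 − (−2)/6 = 10/3.
p(10/3) = 1/9, p'(10/3) = 20/3, so s₂ = (10/3) − (1/9)/(20/3) = 199/60.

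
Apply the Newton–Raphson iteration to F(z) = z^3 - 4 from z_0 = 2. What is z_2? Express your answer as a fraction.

F'(z) = 3z^2.
F(2) = 4, F'(2) = 12, so z_1 = 2 - 4/12 = 5/3.
F(5/3) = 17/27, F'(5/3) = 25/3, so z_2 = (5/3) - (17/27)/(25/3) = 358/225.

358/225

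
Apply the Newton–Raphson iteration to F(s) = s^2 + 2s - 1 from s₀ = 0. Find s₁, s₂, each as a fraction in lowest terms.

s₁ = 1/2, s₂ = 5/12

F'(s) = 2s + 2.
F(0) = -1, F'(0) = 2, so s₁ = 0 - (-1)/2 = 1/2.
F(1/2) = 1/4, F'(1/2) = 3, so s₂ = (1/2) - (1/4)/3 = 5/12.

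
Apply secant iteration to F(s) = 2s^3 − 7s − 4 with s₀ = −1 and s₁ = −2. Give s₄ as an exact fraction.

−23460796/13533353

F(−1) = 1, F(−2) = −6. s₂ = (−2) − (−6)·((−2) − (−1))/((−6) − 1) = −8/7.
F(−2) = −6, F(−8/7) = 348/343. s₃ = (−8/7) − (348/343)·((−8/7) − (−2))/((348/343) − (−6)) = −508/401.
F(−8/7) = 348/343, F(−508/401) = 51690528/64481201. s₄ = (−508/401) − (51690528/64481201)·((−508/401) − (−8/7))/((51690528/64481201) − (348/343)) = −23460796/13533353.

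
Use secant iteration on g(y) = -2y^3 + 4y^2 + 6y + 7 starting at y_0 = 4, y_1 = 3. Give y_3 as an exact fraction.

g(4) = -33, g(3) = 7. y_2 = 3 - 7·(3 - 4)/(7 - (-33)) = 127/40.
g(3) = 7, g(127/40) = 75537/32000. y_3 = (127/40) - (75537/32000)·((127/40) - 3)/((75537/32000) - 7) = 69227/21209.

69227/21209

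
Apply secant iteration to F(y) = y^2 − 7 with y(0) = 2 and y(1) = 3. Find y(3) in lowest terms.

F(2) = −3, F(3) = 2. y(2) = 3 − 2·(3 − 2)/(2 − (−3)) = 13/5.
F(3) = 2, F(13/5) = −6/25. y(3) = (13/5) − (−6/25)·((13/5) − 3)/((−6/25) − 2) = 37/14.

37/14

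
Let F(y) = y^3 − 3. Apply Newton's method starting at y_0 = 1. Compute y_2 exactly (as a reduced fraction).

F'(y) = 3y^2.
F(1) = −2, F'(1) = 3, so y_1 = 1 − (−2)/3 = 5/3.
F(5/3) = 44/27, F'(5/3) = 25/3, so y_2 = (5/3) − (44/27)/(25/3) = 331/225.

331/225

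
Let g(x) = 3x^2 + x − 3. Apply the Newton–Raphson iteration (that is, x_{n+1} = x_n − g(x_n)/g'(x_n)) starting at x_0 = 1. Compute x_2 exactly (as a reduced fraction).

255/301

g'(x) = 6x + 1.
g(1) = 1, g'(1) = 7, so x_1 = 1 − 1/7 = 6/7.
g(6/7) = 3/49, g'(6/7) = 43/7, so x_2 = (6/7) − (3/49)/(43/7) = 255/301.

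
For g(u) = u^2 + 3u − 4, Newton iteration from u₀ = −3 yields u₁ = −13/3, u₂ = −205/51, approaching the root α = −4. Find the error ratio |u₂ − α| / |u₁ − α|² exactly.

3/17

u₁ − α = −13/3 − (−4) = −13/3 + 4 = −1/3, so |u₁ − α| = 1/3.
u₂ − α = −205/51 − (−4) = −205/51 + 4 = −1/51, so |u₂ − α| = 1/51.
|u₁ − α|² = 1/9.
Ratio = (1/51) / (1/9) = 3/17.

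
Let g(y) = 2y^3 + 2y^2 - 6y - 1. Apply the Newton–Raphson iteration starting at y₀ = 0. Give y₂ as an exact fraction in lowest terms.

-56/351

g'(y) = 6y^2 + 4y - 6.
g(0) = -1, g'(0) = -6, so y₁ = 0 - (-1)/(-6) = -1/6.
g(-1/6) = 5/108, g'(-1/6) = -13/2, so y₂ = (-1/6) - (5/108)/(-13/2) = -56/351.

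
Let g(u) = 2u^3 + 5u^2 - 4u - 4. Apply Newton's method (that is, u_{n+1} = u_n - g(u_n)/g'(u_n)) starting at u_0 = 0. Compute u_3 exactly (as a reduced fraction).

g'(u) = 6u^2 + 10u - 4.
g(0) = -4, g'(0) = -4, so u_1 = 0 - (-4)/(-4) = -1.
g(-1) = 3, g'(-1) = -8, so u_2 = (-1) - 3/(-8) = -5/8.
g(-5/8) = -9/256, g'(-5/8) = -253/32, so u_3 = (-5/8) - (-9/256)/(-253/32) = -637/1012.

-637/1012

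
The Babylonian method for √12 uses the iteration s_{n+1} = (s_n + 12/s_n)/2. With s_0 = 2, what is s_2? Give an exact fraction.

s_1 = (2 + 12/2)/2 = 4.
s_2 = (4 + 12/4)/2 = 7/2.

7/2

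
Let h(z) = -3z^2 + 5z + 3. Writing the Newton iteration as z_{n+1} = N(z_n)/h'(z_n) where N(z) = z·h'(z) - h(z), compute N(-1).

-6

h'(z) = -6z + 5.
N(z) = z·h'(z) - h(z) = z·(-6z + 5) - (-3z^2 + 5z + 3) = -3z^2 - 3.
N(-1) = -6.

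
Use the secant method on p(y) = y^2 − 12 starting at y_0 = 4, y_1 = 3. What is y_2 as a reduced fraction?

p(4) = 4, p(3) = −3. y_2 = 3 − (−3)·(3 − 4)/((−3) − 4) = 24/7.

24/7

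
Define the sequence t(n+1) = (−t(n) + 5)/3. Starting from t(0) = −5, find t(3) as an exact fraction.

t(1) = (−(−5) + 5)/3 = 10/3.
t(2) = (−(10/3) + 5)/3 = 5/9.
t(3) = (−(5/9) + 5)/3 = 40/27.

40/27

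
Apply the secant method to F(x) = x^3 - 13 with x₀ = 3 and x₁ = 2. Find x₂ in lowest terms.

43/19

F(3) = 14, F(2) = -5. x₂ = 2 - (-5)·(2 - 3)/((-5) - 14) = 43/19.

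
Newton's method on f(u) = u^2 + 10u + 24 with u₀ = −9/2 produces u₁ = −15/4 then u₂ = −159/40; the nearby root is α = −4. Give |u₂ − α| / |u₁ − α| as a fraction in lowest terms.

u₁ − α = −15/4 − (−4) = −15/4 + 4 = 1/4, so |u₁ − α| = 1/4.
u₂ − α = −159/40 − (−4) = −159/40 + 4 = 1/40, so |u₂ − α| = 1/40.
Ratio = (1/40) / (1/4) = 1/10.

1/10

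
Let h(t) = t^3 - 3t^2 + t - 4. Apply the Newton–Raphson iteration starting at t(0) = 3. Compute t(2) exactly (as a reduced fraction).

17376/5615

h'(t) = 3t^2 - 6t + 1.
h(3) = -1, h'(3) = 10, so t(1) = 3 - (-1)/10 = 31/10.
h(31/10) = 61/1000, h'(31/10) = 1123/100, so t(2) = (31/10) - (61/1000)/(1123/100) = 17376/5615.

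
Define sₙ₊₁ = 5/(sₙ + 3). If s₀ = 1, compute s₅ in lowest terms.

s₁ = 5/(1 + 3) = 5/4.
s₂ = 5/(5/4 + 3) = 20/17.
s₃ = 5/(20/17 + 3) = 85/71.
s₄ = 5/(85/71 + 3) = 355/298.
s₅ = 5/(355/298 + 3) = 1490/1249.

1490/1249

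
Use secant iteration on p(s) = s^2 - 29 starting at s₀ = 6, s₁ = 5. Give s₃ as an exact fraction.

307/57

p(6) = 7, p(5) = -4. s₂ = 5 - (-4)·(5 - 6)/((-4) - 7) = 59/11.
p(5) = -4, p(59/11) = -28/121. s₃ = (59/11) - (-28/121)·((59/11) - 5)/((-28/121) - (-4)) = 307/57.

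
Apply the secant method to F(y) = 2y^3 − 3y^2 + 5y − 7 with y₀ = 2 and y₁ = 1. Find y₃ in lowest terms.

F(2) = 7, F(1) = −3. y₂ = 1 − (−3)·(1 − 2)/((−3) − 7) = 13/10.
F(1) = −3, F(13/10) = −147/125. y₃ = (13/10) − (−147/125)·((13/10) − 1)/((−147/125) − (−3)) = 227/152.

227/152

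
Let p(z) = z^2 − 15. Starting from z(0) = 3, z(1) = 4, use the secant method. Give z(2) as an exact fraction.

p(3) = −6, p(4) = 1. z(2) = 4 − 1·(4 − 3)/(1 − (−6)) = 27/7.

27/7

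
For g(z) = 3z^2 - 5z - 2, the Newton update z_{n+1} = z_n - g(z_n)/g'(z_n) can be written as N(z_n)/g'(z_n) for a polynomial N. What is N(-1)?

g'(z) = 6z - 5.
N(z) = z·g'(z) - g(z) = z·(6z - 5) - (3z^2 - 5z - 2) = 3z^2 + 2.
N(-1) = 5.

5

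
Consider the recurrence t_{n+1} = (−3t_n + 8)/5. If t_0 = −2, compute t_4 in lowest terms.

t_1 = (−3·(−2) + 8)/5 = 14/5.
t_2 = (−3·(14/5) + 8)/5 = −2/25.
t_3 = (−3·(−2/25) + 8)/5 = 206/125.
t_4 = (−3·(206/125) + 8)/5 = 382/625.

382/625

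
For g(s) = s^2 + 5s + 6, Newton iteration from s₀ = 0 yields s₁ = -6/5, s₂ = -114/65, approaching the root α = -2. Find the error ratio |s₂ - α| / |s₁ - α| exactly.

s₁ - α = -6/5 - (-2) = -6/5 + 2 = 4/5, so |s₁ - α| = 4/5.
s₂ - α = -114/65 - (-2) = -114/65 + 2 = 16/65, so |s₂ - α| = 16/65.
Ratio = (16/65) / (4/5) = 4/13.

4/13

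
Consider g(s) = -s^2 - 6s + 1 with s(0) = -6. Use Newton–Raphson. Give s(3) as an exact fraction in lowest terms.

g'(s) = -2s - 6.
g(-6) = 1, g'(-6) = 6, so s(1) = (-6) - 1/6 = -37/6.
g(-37/6) = -1/36, g'(-37/6) = 19/3, so s(2) = (-37/6) - (-1/36)/(19/3) = -1405/228.
g(-1405/228) = -1/51984, g'(-1405/228) = 721/114, so s(3) = (-1405/228) - (-1/51984)/(721/114) = -2026009/328776.

-2026009/328776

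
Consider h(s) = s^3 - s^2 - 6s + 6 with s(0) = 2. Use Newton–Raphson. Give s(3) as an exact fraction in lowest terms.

h'(s) = 3s^2 - 2s - 6.
h(2) = -2, h'(2) = 2, so s(1) = 2 - (-2)/2 = 3.
h(3) = 6, h'(3) = 15, so s(2) = 3 - 6/15 = 13/5.
h(13/5) = 152/125, h'(13/5) = 227/25, so s(3) = (13/5) - (152/125)/(227/25) = 2799/1135.

2799/1135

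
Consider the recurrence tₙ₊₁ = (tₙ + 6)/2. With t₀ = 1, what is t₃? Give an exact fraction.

t₁ = (1 + 6)/2 = 7/2.
t₂ = ((7/2) + 6)/2 = 19/4.
t₃ = ((19/4) + 6)/2 = 43/8.

43/8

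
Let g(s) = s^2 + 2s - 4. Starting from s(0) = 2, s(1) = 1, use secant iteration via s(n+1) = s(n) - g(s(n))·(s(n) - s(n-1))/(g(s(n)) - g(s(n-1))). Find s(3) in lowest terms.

g(2) = 4, g(1) = -1. s(2) = 1 - (-1)·(1 - 2)/((-1) - 4) = 6/5.
g(1) = -1, g(6/5) = -4/25. s(3) = (6/5) - (-4/25)·((6/5) - 1)/((-4/25) - (-1)) = 26/21.

26/21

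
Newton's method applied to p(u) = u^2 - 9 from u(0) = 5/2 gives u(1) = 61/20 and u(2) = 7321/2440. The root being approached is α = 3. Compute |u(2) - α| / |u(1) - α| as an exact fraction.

u(1) - α = 61/20 - 3 = 1/20, so |u(1) - α| = 1/20.
u(2) - α = 7321/2440 - 3 = 1/2440, so |u(2) - α| = 1/2440.
Ratio = (1/2440) / (1/20) = 1/122.

1/122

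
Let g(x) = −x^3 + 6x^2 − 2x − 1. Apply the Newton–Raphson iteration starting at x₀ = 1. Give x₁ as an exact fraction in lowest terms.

5/7

g'(x) = −3x^2 + 12x − 2.
g(1) = 2, g'(1) = 7, so x₁ = 1 − 2/7 = 5/7.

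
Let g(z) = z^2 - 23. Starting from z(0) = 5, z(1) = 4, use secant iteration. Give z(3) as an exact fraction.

g(5) = 2, g(4) = -7. z(2) = 4 - (-7)·(4 - 5)/((-7) - 2) = 43/9.
g(4) = -7, g(43/9) = -14/81. z(3) = (43/9) - (-14/81)·((43/9) - 4)/((-14/81) - (-7)) = 379/79.

379/79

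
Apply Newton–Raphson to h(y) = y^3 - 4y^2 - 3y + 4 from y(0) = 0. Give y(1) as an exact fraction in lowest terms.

4/3

h'(y) = 3y^2 - 8y - 3.
h(0) = 4, h'(0) = -3, so y(1) = 0 - 4/(-3) = 4/3.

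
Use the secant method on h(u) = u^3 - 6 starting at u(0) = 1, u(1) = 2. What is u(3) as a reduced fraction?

h(1) = -5, h(2) = 2. u(2) = 2 - 2·(2 - 1)/(2 - (-5)) = 12/7.
h(2) = 2, h(12/7) = -330/343. u(3) = (12/7) - (-330/343)·((12/7) - 2)/((-330/343) - 2) = 459/254.

459/254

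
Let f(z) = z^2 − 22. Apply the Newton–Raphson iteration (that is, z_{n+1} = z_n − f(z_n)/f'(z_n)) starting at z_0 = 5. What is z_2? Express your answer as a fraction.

f'(z) = 2z.
f(5) = 3, f'(5) = 10, so z_1 = 5 − 3/10 = 47/10.
f(47/10) = 9/100, f'(47/10) = 47/5, so z_2 = (47/10) − (9/100)/(47/5) = 4409/940.

4409/940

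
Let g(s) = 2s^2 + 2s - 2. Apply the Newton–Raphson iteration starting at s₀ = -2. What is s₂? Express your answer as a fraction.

-34/21

g'(s) = 4s + 2.
g(-2) = 2, g'(-2) = -6, so s₁ = (-2) - 2/(-6) = -5/3.
g(-5/3) = 2/9, g'(-5/3) = -14/3, so s₂ = (-5/3) - (2/9)/(-14/3) = -34/21.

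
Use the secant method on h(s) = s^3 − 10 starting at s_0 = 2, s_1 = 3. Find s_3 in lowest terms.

15250/7129

h(2) = −2, h(3) = 17. s_2 = 3 − 17·(3 − 2)/(17 − (−2)) = 40/19.
h(3) = 17, h(40/19) = −4590/6859. s_3 = (40/19) − (−4590/6859)·((40/19) − 3)/((−4590/6859) − 17) = 15250/7129.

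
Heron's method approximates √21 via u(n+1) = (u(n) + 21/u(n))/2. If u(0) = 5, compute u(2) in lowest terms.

527/115

u(1) = (5 + 21/5)/2 = 23/5.
u(2) = (23/5 + 21/(23/5))/2 = 527/115.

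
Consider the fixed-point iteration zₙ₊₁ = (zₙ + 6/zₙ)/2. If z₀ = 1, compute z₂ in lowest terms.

73/28

z₁ = (1 + 6/1)/2 = 7/2.
z₂ = (7/2 + 6/(7/2))/2 = 73/28.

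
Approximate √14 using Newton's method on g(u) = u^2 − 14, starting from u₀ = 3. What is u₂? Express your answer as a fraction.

g'(u) = 2u.
g(3) = −5, g'(3) = 6, so u₁ = 3 − (−5)/6 = 23/6.
g(23/6) = 25/36, g'(23/6) = 23/3, so u₂ = (23/6) − (25/36)/(23/3) = 1033/276.

1033/276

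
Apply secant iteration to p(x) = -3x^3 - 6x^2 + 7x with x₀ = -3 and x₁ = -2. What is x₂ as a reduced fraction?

-27/10

p(-3) = 6, p(-2) = -14. x₂ = (-2) - (-14)·((-2) - (-3))/((-14) - 6) = -27/10.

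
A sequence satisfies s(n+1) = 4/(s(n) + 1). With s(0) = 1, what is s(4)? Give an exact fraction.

28/19

s(1) = 4/(1 + 1) = 2.
s(2) = 4/(2 + 1) = 4/3.
s(3) = 4/(4/3 + 1) = 12/7.
s(4) = 4/(12/7 + 1) = 28/19.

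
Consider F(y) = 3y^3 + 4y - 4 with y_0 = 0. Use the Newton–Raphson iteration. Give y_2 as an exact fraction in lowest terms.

10/13

F'(y) = 9y^2 + 4.
F(0) = -4, F'(0) = 4, so y_1 = 0 - (-4)/4 = 1.
F(1) = 3, F'(1) = 13, so y_2 = 1 - 3/13 = 10/13.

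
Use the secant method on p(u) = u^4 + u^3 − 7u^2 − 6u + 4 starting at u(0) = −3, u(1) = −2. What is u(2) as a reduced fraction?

p(−3) = 13, p(−2) = −4. u(2) = (−2) − (−4)·((−2) − (−3))/((−4) − 13) = −38/17.

−38/17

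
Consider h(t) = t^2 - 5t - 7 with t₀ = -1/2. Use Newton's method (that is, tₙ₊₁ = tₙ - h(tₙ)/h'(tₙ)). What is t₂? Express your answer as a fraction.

-4873/4272

h'(t) = 2t - 5.
h(-1/2) = -17/4, h'(-1/2) = -6, so t₁ = (-1/2) - (-17/4)/(-6) = -29/24.
h(-29/24) = 289/576, h'(-29/24) = -89/12, so t₂ = (-29/24) - (289/576)/(-89/12) = -4873/4272.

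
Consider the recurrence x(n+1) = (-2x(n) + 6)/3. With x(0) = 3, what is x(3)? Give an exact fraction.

2/3

x(1) = (-2·3 + 6)/3 = 0.
x(2) = (-2·0 + 6)/3 = 2.
x(3) = (-2·2 + 6)/3 = 2/3.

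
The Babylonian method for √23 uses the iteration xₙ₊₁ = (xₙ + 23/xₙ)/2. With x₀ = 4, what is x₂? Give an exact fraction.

x₁ = (4 + 23/4)/2 = 39/8.
x₂ = (39/8 + 23/(39/8))/2 = 2993/624.

2993/624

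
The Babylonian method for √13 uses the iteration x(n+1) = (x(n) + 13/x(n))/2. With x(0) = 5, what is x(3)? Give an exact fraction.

117487/32585

x(1) = (5 + 13/5)/2 = 19/5.
x(2) = (19/5 + 13/(19/5))/2 = 343/95.
x(3) = (343/95 + 13/(343/95))/2 = 117487/32585.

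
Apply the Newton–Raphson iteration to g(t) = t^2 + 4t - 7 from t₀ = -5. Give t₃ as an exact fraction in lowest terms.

g'(t) = 2t + 4.
g(-5) = -2, g'(-5) = -6, so t₁ = (-5) - (-2)/(-6) = -16/3.
g(-16/3) = 1/9, g'(-16/3) = -20/3, so t₂ = (-16/3) - (1/9)/(-20/3) = -319/60.
g(-319/60) = 1/3600, g'(-319/60) = -199/30, so t₃ = (-319/60) - (1/3600)/(-199/30) = -126961/23880.

-126961/23880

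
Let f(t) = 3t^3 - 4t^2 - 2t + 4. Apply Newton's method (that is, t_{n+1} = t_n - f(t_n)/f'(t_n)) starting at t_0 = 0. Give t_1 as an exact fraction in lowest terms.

f'(t) = 9t^2 - 8t - 2.
f(0) = 4, f'(0) = -2, so t_1 = 0 - 4/(-2) = 2.

2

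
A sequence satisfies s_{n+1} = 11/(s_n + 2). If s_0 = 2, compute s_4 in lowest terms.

s_1 = 11/(2 + 2) = 11/4.
s_2 = 11/(11/4 + 2) = 44/19.
s_3 = 11/(44/19 + 2) = 209/82.
s_4 = 11/(209/82 + 2) = 902/373.

902/373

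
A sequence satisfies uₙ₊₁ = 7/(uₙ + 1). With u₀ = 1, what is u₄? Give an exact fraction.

u₁ = 7/(1 + 1) = 7/2.
u₂ = 7/(7/2 + 1) = 14/9.
u₃ = 7/(14/9 + 1) = 63/23.
u₄ = 7/(63/23 + 1) = 161/86.

161/86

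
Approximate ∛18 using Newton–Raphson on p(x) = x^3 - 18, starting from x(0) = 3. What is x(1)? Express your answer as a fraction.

p'(x) = 3x^2.
p(3) = 9, p'(3) = 27, so x(1) = 3 - 9/27 = 8/3.

8/3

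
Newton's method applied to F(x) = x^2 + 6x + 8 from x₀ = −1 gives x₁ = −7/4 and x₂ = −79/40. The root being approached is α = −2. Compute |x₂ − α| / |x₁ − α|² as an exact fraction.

x₁ − α = −7/4 − (−2) = −7/4 + 2 = 1/4, so |x₁ − α| = 1/4.
x₂ − α = −79/40 − (−2) = −79/40 + 2 = 1/40, so |x₂ − α| = 1/40.
|x₁ − α|² = 1/16.
Ratio = (1/40) / (1/16) = 2/5.

2/5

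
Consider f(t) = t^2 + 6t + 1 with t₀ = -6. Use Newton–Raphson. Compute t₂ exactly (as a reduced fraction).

f'(t) = 2t + 6.
f(-6) = 1, f'(-6) = -6, so t₁ = (-6) - 1/(-6) = -35/6.
f(-35/6) = 1/36, f'(-35/6) = -17/3, so t₂ = (-35/6) - (1/36)/(-17/3) = -1189/204.

-1189/204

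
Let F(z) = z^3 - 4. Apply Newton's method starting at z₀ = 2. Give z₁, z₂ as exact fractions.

F'(z) = 3z^2.
F(2) = 4, F'(2) = 12, so z₁ = 2 - 4/12 = 5/3.
F(5/3) = 17/27, F'(5/3) = 25/3, so z₂ = (5/3) - (17/27)/(25/3) = 358/225.

z₁ = 5/3, z₂ = 358/225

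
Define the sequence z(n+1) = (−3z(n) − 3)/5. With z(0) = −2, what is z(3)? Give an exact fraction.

−3/125

z(1) = (−3·(−2) − 3)/5 = 3/5.
z(2) = (−3·(3/5) − 3)/5 = −24/25.
z(3) = (−3·(−24/25) − 3)/5 = −3/125.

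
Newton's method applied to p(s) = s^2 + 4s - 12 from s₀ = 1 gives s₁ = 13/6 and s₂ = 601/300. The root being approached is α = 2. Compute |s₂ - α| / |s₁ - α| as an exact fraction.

1/50

s₁ - α = 13/6 - 2 = 1/6, so |s₁ - α| = 1/6.
s₂ - α = 601/300 - 2 = 1/300, so |s₂ - α| = 1/300.
Ratio = (1/300) / (1/6) = 1/50.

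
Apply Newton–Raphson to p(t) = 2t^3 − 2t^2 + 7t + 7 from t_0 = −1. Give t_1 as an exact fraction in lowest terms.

−13/17

p'(t) = 6t^2 − 4t + 7.
p(−1) = −4, p'(−1) = 17, so t_1 = (−1) − (−4)/17 = −13/17.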